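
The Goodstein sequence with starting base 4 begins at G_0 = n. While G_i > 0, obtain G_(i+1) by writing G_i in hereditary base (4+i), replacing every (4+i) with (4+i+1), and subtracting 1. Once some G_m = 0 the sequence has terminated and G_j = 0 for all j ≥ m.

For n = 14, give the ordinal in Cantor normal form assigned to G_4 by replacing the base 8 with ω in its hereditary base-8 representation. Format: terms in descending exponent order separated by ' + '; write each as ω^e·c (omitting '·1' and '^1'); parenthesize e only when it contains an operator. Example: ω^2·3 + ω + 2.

ω·2 + 5

14 —HB4→ 3·4 + 2 —bump→ 3·5 + 2 = 17 —(−1)→ 16
16 —HB5→ 3·5 + 1 —bump→ 3·6 + 1 = 19 —(−1)→ 18
18 —HB6→ 3·6 —bump→ 3·7 = 21 —(−1)→ 20
20 —HB7→ 2·7 + 6 —bump→ 2·8 + 6 = 22 —(−1)→ 21
21 —HB8→ 2·8 + 5 —bump→ 2·9 + 5 = 23 —(−1)→ 22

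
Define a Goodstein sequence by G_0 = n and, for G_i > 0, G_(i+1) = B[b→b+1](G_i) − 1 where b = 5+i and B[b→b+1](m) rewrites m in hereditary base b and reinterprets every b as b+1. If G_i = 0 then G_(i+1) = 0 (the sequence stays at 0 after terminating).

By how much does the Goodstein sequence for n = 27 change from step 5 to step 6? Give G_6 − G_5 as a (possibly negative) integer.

i=0: 27 = 5^2 + 2 (b=5); 5→6: 6^2 + 2 = 38; 38−1 = 37
i=1: 37 = 6^2 + 1 (b=6); 6→7: 7^2 + 1 = 50; 50−1 = 49
i=2: 49 = 7^2 (b=7); 7→8: 8^2 = 64; 64−1 = 63
i=3: 63 = 7·8 + 7 (b=8); 8→9: 7·9 + 7 = 70; 70−1 = 69
i=4: 69 = 7·9 + 6 (b=9); 9→10: 7·10 + 6 = 76; 76−1 = 75
i=5: 75 = 7·10 + 5 (b=10); 10→11: 7·11 + 5 = 82; 82−1 = 81

6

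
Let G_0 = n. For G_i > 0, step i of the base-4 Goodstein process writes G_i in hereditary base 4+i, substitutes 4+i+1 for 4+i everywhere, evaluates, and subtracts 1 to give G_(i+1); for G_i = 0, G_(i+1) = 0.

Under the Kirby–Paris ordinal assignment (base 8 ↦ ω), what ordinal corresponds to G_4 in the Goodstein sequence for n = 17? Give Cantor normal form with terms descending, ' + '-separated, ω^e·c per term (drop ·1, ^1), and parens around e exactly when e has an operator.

base 4: 17 = 4^2 + 1; at 5: 5^2 + 1 = 26; next = 25
base 5: 25 = 5^2; at 6: 6^2 = 36; next = 35
base 6: 35 = 5·6 + 5; at 7: 5·7 + 5 = 40; next = 39
base 7: 39 = 5·7 + 4; at 8: 5·8 + 4 = 44; next = 43

ω·5 + 3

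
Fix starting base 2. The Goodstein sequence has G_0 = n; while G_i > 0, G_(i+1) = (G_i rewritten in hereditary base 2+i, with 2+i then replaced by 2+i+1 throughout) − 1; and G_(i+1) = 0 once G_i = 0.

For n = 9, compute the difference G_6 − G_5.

step 0: 9 = 2^(2 + 1) + 1; sub 3 for 2: 3^(3 + 1) + 1; = 82; G_1 = 82−1 = 81
step 1: 81 = 3^(3 + 1); sub 4 for 3: 4^(4 + 1); = 1024; G_2 = 1024−1 = 1023
step 2: 1023 = 3·4^4 + 3·4^3 + 3·4^2 + 3·4 + 3; sub 5 for 4: 3·5^5 + 3·5^3 + 3·5^2 + 3·5 + 3; = 9843; G_3 = 9843−1 = 9842
step 3: 9842 = 3·5^5 + 3·5^3 + 3·5^2 + 3·5 + 2; sub 6 for 5: 3·6^6 + 3·6^3 + 3·6^2 + 3·6 + 2; = 140744; G_4 = 140744−1 = 140743
step 4: 140743 = 3·6^6 + 3·6^3 + 3·6^2 + 3·6 + 1; sub 7 for 6: 3·7^7 + 3·7^3 + 3·7^2 + 3·7 + 1; = 2471827; G_5 = 2471827−1 = 2471826
step 5: 2471826 = 3·7^7 + 3·7^3 + 3·7^2 + 3·7; sub 8 for 7: 3·8^8 + 3·8^3 + 3·8^2 + 3·8; = 50333400; G_6 = 50333400−1 = 50333399

47861573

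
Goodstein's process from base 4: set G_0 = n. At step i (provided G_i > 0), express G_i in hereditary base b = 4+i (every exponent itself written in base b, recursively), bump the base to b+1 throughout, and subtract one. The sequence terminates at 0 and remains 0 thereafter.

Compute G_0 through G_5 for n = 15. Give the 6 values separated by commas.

base 4: 15 = 3·4 + 3; at 5: 3·5 + 3 = 18; next = 17
base 5: 17 = 3·5 + 2; at 6: 3·6 + 2 = 20; next = 19
base 6: 19 = 3·6 + 1; at 7: 3·7 + 1 = 22; next = 21
base 7: 21 = 3·7; at 8: 3·8 = 24; next = 23
base 8: 23 = 2·8 + 7; at 9: 2·9 + 7 = 25; next = 24

15, 17, 19, 21, 23, 24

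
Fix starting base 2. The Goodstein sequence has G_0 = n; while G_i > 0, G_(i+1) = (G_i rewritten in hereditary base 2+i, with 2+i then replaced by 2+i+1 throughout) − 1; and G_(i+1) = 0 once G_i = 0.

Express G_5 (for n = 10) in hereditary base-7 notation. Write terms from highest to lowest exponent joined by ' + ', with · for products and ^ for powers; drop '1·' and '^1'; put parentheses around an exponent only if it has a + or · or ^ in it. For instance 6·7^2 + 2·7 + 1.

base 2: 10 = 2^(2 + 1) + 2; at 3: 3^(3 + 1) + 3 = 84; next = 83
base 3: 83 = 3^(3 + 1) + 2; at 4: 4^(4 + 1) + 2 = 1026; next = 1025
base 4: 1025 = 4^(4 + 1) + 1; at 5: 5^(5 + 1) + 1 = 15626; next = 15625
base 5: 15625 = 5^(5 + 1); at 6: 6^(6 + 1) = 279936; next = 279935
base 6: 279935 = 5·6^6 + 5·6^5 + 5·6^4 + 5·6^3 + 5·6^2 + 5·6 + 5; at 7: 5·7^7 + 5·7^5 + 5·7^4 + 5·7^3 + 5·7^2 + 5·7 + 5 = 4215755; next = 4215754

5·7^7 + 5·7^5 + 5·7^4 + 5·7^3 + 5·7^2 + 5·7 + 4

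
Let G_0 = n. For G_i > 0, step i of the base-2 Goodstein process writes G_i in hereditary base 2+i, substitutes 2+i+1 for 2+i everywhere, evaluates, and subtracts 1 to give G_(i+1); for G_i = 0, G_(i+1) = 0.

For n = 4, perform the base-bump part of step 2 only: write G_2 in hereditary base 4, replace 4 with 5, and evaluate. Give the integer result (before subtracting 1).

61

4 —HB2→ 2^2 —bump→ 3^3 = 27 —(−1)→ 26
26 —HB3→ 2·3^2 + 2·3 + 2 —bump→ 2·4^2 + 2·4 + 2 = 42 —(−1)→ 41
41 —HB4→ 2·4^2 + 2·4 + 1 —bump→ 2·5^2 + 2·5 + 1 = 61 —(−1)→ 60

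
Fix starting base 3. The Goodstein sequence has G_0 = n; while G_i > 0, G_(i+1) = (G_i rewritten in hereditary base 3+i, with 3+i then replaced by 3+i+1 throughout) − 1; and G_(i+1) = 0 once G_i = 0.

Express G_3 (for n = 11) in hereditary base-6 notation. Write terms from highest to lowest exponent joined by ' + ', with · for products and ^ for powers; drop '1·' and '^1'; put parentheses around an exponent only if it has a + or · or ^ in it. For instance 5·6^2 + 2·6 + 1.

base 3: 11 = 3^2 + 2; at 4: 4^2 + 2 = 18; next = 17
base 4: 17 = 4^2 + 1; at 5: 5^2 + 1 = 26; next = 25
base 5: 25 = 5^2; at 6: 6^2 = 36; next = 35
base 6: 35 = 5·6 + 5; at 7: 5·7 + 5 = 40; next = 39

5·6 + 5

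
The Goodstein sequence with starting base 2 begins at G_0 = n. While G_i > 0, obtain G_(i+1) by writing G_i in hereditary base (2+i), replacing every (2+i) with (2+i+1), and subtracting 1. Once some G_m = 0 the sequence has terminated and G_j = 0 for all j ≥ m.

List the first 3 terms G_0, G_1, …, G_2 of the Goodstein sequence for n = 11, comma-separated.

G_0=11  [base 2] 2^(2 + 1) + 2 + 1  →[2↦3]→  3^(3 + 1) + 3 + 1 = 85  −1 ⇒ G_1=84
G_1=84  [base 3] 3^(3 + 1) + 3  →[3↦4]→  4^(4 + 1) + 4 = 1028  −1 ⇒ G_2=1027

11, 84, 1027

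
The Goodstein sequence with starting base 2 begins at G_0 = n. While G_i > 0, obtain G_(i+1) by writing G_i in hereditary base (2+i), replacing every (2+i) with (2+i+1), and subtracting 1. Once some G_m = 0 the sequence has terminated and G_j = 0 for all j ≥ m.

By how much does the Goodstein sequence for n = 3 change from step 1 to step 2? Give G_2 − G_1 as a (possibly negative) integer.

3 —HB2→ 2 + 1 —bump→ 3 + 1 = 4 —(−1)→ 3
3 —HB3→ 3 —bump→ 4 = 4 —(−1)→ 3

0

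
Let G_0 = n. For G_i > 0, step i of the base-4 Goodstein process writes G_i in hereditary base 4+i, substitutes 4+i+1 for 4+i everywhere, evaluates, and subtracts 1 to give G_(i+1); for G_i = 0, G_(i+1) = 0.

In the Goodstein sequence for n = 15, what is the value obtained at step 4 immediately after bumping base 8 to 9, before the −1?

25

base 4: 15 = 3·4 + 3; at 5: 3·5 + 3 = 18; next = 17
base 5: 17 = 3·5 + 2; at 6: 3·6 + 2 = 20; next = 19
base 6: 19 = 3·6 + 1; at 7: 3·7 + 1 = 22; next = 21
base 7: 21 = 3·7; at 8: 3·8 = 24; next = 23
base 8: 23 = 2·8 + 7; at 9: 2·9 + 7 = 25; next = 24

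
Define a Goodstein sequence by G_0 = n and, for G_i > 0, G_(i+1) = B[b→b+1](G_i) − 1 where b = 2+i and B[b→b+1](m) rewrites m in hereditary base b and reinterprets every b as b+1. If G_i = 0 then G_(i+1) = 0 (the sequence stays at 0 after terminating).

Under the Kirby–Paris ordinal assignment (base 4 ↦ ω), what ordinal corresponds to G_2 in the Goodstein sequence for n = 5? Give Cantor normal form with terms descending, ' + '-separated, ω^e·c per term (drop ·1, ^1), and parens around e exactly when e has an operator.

ω^3·3 + ω^2·3 + ω·3 + 3

step 0: 5 = 2^2 + 1; sub 3 for 2: 3^3 + 1; = 28; G_1 = 28−1 = 27
step 1: 27 = 3^3; sub 4 for 3: 4^4; = 256; G_2 = 256−1 = 255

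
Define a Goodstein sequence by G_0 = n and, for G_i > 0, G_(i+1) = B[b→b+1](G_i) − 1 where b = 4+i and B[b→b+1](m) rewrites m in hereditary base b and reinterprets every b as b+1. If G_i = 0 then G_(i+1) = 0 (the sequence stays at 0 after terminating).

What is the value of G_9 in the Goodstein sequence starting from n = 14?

26

[0] 14 ≡ 3·4 + 2 (base 4). Lift 5: 17. −1: 16.
[1] 16 ≡ 3·5 + 1 (base 5). Lift 6: 19. −1: 18.
[2] 18 ≡ 3·6 (base 6). Lift 7: 21. −1: 20.
[3] 20 ≡ 2·7 + 6 (base 7). Lift 8: 22. −1: 21.
[4] 21 ≡ 2·8 + 5 (base 8). Lift 9: 23. −1: 22.
[5] 22 ≡ 2·9 + 4 (base 9). Lift 10: 24. −1: 23.
[6] 23 ≡ 2·10 + 3 (base 10). Lift 11: 25. −1: 24.
[7] 24 ≡ 2·11 + 2 (base 11). Lift 12: 26. −1: 25.
[8] 25 ≡ 2·12 + 1 (base 12). Lift 13: 27. −1: 26.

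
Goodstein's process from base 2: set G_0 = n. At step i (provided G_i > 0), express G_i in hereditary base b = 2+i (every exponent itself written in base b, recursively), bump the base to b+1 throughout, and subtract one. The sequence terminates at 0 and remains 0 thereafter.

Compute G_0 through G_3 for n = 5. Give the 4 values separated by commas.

5, 27, 255, 467

(0) 5|_2 = 2^2 + 1 ↦ 3^3 + 1|_3 = 28 ⇒ 27
(1) 27|_3 = 3^3 ↦ 4^4|_4 = 256 ⇒ 255
(2) 255|_4 = 3·4^3 + 3·4^2 + 3·4 + 3 ↦ 3·5^3 + 3·5^2 + 3·5 + 3|_5 = 468 ⇒ 467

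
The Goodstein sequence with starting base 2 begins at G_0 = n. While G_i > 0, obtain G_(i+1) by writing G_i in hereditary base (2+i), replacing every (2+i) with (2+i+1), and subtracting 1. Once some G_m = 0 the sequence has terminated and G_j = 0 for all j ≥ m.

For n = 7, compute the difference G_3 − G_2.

G_0=7  [base 2] 2^2 + 2 + 1  →[2↦3]→  3^3 + 3 + 1 = 31  −1 ⇒ G_1=30
G_1=30  [base 3] 3^3 + 3  →[3↦4]→  4^4 + 4 = 260  −1 ⇒ G_2=259
G_2=259  [base 4] 4^4 + 3  →[4↦5]→  5^5 + 3 = 3128  −1 ⇒ G_3=3127

2868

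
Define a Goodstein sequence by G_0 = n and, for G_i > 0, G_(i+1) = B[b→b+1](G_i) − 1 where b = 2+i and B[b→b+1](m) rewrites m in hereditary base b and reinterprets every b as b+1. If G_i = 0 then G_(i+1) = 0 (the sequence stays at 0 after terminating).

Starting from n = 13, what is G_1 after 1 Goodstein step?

13 —HB2→ 2^(2 + 1) + 2^2 + 1 —bump→ 3^(3 + 1) + 3^3 + 1 = 109 —(−1)→ 108
108 —HB3→ 3^(3 + 1) + 3^3 —bump→ 4^(4 + 1) + 4^4 = 1280 —(−1)→ 1279

108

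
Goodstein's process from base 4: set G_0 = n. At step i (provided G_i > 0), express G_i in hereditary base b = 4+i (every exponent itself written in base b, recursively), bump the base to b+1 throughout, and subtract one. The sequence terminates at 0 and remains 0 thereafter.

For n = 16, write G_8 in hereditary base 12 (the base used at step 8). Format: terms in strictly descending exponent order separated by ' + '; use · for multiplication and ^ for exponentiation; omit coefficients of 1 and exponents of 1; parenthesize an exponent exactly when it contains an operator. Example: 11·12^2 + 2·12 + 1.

i=0: 16 = 4^2 (b=4); 4→5: 5^2 = 25; 25−1 = 24
i=1: 24 = 4·5 + 4 (b=5); 5→6: 4·6 + 4 = 28; 28−1 = 27
i=2: 27 = 4·6 + 3 (b=6); 6→7: 4·7 + 3 = 31; 31−1 = 30
i=3: 30 = 4·7 + 2 (b=7); 7→8: 4·8 + 2 = 34; 34−1 = 33
i=4: 33 = 4·8 + 1 (b=8); 8→9: 4·9 + 1 = 37; 37−1 = 36
i=5: 36 = 4·9 (b=9); 9→10: 4·10 = 40; 40−1 = 39
i=6: 39 = 3·10 + 9 (b=10); 10→11: 3·11 + 9 = 42; 42−1 = 41
i=7: 41 = 3·11 + 8 (b=11); 11→12: 3·12 + 8 = 44; 44−1 = 43

3·12 + 7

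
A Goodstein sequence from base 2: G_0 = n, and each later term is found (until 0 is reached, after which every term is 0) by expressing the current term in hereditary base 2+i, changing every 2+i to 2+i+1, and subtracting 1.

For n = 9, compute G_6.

50333399

(0) 9|_2 = 2^(2 + 1) + 1 ↦ 3^(3 + 1) + 1|_3 = 82 ⇒ 81
(1) 81|_3 = 3^(3 + 1) ↦ 4^(4 + 1)|_4 = 1024 ⇒ 1023
(2) 1023|_4 = 3·4^4 + 3·4^3 + 3·4^2 + 3·4 + 3 ↦ 3·5^5 + 3·5^3 + 3·5^2 + 3·5 + 3|_5 = 9843 ⇒ 9842
(3) 9842|_5 = 3·5^5 + 3·5^3 + 3·5^2 + 3·5 + 2 ↦ 3·6^6 + 3·6^3 + 3·6^2 + 3·6 + 2|_6 = 140744 ⇒ 140743
(4) 140743|_6 = 3·6^6 + 3·6^3 + 3·6^2 + 3·6 + 1 ↦ 3·7^7 + 3·7^3 + 3·7^2 + 3·7 + 1|_7 = 2471827 ⇒ 2471826
(5) 2471826|_7 = 3·7^7 + 3·7^3 + 3·7^2 + 3·7 ↦ 3·8^8 + 3·8^3 + 3·8^2 + 3·8|_8 = 50333400 ⇒ 50333399
(6) 50333399|_8 = 3·8^8 + 3·8^3 + 3·8^2 + 2·8 + 7 ↦ 3·9^9 + 3·9^3 + 3·9^2 + 2·9 + 7|_9 = 1162263922 ⇒ 1162263921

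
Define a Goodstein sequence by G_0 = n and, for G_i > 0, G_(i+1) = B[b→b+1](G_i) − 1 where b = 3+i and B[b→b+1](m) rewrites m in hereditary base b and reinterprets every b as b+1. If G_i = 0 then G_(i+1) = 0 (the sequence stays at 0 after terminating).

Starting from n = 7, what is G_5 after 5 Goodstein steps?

i=0: 7 = 2·3 + 1 (b=3); 3→4: 2·4 + 1 = 9; 9−1 = 8
i=1: 8 = 2·4 (b=4); 4→5: 2·5 = 10; 10−1 = 9
i=2: 9 = 5 + 4 (b=5); 5→6: 6 + 4 = 10; 10−1 = 9
i=3: 9 = 6 + 3 (b=6); 6→7: 7 + 3 = 10; 10−1 = 9
i=4: 9 = 7 + 2 (b=7); 7→8: 8 + 2 = 10; 10−1 = 9

9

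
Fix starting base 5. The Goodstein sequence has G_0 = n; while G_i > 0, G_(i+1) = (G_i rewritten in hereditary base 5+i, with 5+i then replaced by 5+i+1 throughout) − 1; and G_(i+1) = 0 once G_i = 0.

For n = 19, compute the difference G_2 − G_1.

2

i=0: 19 = 3·5 + 4 (b=5); 5→6: 3·6 + 4 = 22; 22−1 = 21
i=1: 21 = 3·6 + 3 (b=6); 6→7: 3·7 + 3 = 24; 24−1 = 23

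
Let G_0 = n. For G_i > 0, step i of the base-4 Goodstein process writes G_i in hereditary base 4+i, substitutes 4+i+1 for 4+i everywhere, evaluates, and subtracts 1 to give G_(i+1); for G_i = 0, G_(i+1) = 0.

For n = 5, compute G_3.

4

G_0 = 5. HB_4(5) = 4 + 1. Bump = 6. G_1 = 5.
G_1 = 5. HB_5(5) = 5. Bump = 6. G_2 = 5.
G_2 = 5. HB_6(5) = 5. Bump = 5. G_3 = 4.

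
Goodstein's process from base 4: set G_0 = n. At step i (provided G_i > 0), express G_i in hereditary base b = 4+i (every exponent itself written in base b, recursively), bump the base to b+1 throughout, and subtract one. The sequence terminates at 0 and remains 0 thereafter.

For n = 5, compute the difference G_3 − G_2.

-1

base 4: 5 = 4 + 1; at 5: 5 + 1 = 6; next = 5
base 5: 5 = 5; at 6: 6 = 6; next = 5
base 6: 5 = 5; at 7: 5 = 5; next = 4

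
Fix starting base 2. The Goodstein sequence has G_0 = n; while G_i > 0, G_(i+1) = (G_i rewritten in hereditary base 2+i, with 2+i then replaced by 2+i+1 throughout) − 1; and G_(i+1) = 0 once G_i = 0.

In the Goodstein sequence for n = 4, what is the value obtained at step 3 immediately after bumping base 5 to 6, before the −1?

base 2: 4 = 2^2; at 3: 3^3 = 27; next = 26
base 3: 26 = 2·3^2 + 2·3 + 2; at 4: 2·4^2 + 2·4 + 2 = 42; next = 41
base 4: 41 = 2·4^2 + 2·4 + 1; at 5: 2·5^2 + 2·5 + 1 = 61; next = 60
base 5: 60 = 2·5^2 + 2·5; at 6: 2·6^2 + 2·6 = 84; next = 83

84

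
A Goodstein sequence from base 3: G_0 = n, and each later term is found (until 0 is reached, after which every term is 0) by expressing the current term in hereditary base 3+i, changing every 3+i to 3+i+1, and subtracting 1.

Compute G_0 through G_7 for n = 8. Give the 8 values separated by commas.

step 0: 8 = 2·3 + 2; sub 4 for 3: 2·4 + 2; = 10; G_1 = 10−1 = 9
step 1: 9 = 2·4 + 1; sub 5 for 4: 2·5 + 1; = 11; G_2 = 11−1 = 10
step 2: 10 = 2·5; sub 6 for 5: 2·6; = 12; G_3 = 12−1 = 11
step 3: 11 = 6 + 5; sub 7 for 6: 7 + 5; = 12; G_4 = 12−1 = 11
step 4: 11 = 7 + 4; sub 8 for 7: 8 + 4; = 12; G_5 = 12−1 = 11
step 5: 11 = 8 + 3; sub 9 for 8: 9 + 3; = 12; G_6 = 12−1 = 11
step 6: 11 = 9 + 2; sub 10 for 9: 10 + 2; = 12; G_7 = 12−1 = 11

8, 9, 10, 11, 11, 11, 11, 11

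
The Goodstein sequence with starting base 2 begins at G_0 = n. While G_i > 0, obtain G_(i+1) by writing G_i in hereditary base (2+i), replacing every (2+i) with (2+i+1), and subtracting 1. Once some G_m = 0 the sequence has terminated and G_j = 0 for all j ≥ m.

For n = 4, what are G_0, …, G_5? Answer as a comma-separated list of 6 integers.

4 —HB2→ 2^2 —bump→ 3^3 = 27 —(−1)→ 26
26 —HB3→ 2·3^2 + 2·3 + 2 —bump→ 2·4^2 + 2·4 + 2 = 42 —(−1)→ 41
41 —HB4→ 2·4^2 + 2·4 + 1 —bump→ 2·5^2 + 2·5 + 1 = 61 —(−1)→ 60
60 —HB5→ 2·5^2 + 2·5 —bump→ 2·6^2 + 2·6 = 84 —(−1)→ 83
83 —HB6→ 2·6^2 + 6 + 5 —bump→ 2·7^2 + 7 + 5 = 110 —(−1)→ 109

4, 26, 41, 60, 83, 109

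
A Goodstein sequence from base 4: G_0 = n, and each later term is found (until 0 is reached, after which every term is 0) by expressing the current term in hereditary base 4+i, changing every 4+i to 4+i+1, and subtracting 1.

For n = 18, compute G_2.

G_0=18  [base 4] 4^2 + 2  →[4↦5]→  5^2 + 2 = 27  −1 ⇒ G_1=26
G_1=26  [base 5] 5^2 + 1  →[5↦6]→  6^2 + 1 = 37  −1 ⇒ G_2=36

36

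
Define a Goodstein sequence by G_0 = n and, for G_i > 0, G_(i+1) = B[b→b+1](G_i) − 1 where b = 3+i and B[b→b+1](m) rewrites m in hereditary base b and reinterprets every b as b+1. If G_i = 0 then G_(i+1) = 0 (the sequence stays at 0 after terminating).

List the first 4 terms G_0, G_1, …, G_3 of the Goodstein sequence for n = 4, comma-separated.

4, 4, 4, 3

[0] 4 ≡ 3 + 1 (base 3). Lift 4: 5. −1: 4.
[1] 4 ≡ 4 (base 4). Lift 5: 5. −1: 4.
[2] 4 ≡ 4 (base 5). Lift 6: 4. −1: 3.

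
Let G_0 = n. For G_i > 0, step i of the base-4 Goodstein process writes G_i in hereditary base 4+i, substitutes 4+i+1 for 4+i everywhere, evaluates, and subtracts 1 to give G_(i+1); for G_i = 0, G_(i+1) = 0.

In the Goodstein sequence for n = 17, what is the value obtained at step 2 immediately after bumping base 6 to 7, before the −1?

base 4: 17 = 4^2 + 1; at 5: 5^2 + 1 = 26; next = 25
base 5: 25 = 5^2; at 6: 6^2 = 36; next = 35
base 6: 35 = 5·6 + 5; at 7: 5·7 + 5 = 40; next = 39

40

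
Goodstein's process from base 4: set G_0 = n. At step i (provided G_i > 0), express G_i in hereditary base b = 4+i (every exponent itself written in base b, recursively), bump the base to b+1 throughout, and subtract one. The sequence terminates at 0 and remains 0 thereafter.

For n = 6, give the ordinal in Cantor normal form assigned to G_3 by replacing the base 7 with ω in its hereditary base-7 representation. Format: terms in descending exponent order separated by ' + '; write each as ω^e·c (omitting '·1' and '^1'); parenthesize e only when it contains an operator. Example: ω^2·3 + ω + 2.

G_0 = 6. HB_4(6) = 4 + 2. Bump = 7. G_1 = 6.
G_1 = 6. HB_5(6) = 5 + 1. Bump = 7. G_2 = 6.
G_2 = 6. HB_6(6) = 6. Bump = 7. G_3 = 6.
G_3 = 6. HB_7(6) = 6. Bump = 6. G_4 = 5.

6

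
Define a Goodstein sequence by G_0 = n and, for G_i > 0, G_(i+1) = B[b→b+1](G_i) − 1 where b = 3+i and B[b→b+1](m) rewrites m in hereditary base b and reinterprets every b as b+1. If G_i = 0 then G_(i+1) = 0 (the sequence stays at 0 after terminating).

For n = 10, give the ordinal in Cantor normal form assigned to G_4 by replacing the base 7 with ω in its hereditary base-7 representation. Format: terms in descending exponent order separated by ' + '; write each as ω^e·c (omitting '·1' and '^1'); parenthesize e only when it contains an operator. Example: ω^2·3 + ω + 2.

ω·4 + 2

10 —HB3→ 3^2 + 1 —bump→ 4^2 + 1 = 17 —(−1)→ 16
16 —HB4→ 4^2 —bump→ 5^2 = 25 —(−1)→ 24
24 —HB5→ 4·5 + 4 —bump→ 4·6 + 4 = 28 —(−1)→ 27
27 —HB6→ 4·6 + 3 —bump→ 4·7 + 3 = 31 —(−1)→ 30
30 —HB7→ 4·7 + 2 —bump→ 4·8 + 2 = 34 —(−1)→ 33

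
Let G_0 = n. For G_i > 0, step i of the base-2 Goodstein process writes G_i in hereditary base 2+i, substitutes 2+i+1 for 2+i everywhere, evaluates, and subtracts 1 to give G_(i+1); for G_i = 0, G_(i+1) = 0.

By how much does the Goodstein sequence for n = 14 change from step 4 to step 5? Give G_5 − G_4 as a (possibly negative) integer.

(0) 14|_2 = 2^(2 + 1) + 2^2 + 2 ↦ 3^(3 + 1) + 3^3 + 3|_3 = 111 ⇒ 110
(1) 110|_3 = 3^(3 + 1) + 3^3 + 2 ↦ 4^(4 + 1) + 4^4 + 2|_4 = 1282 ⇒ 1281
(2) 1281|_4 = 4^(4 + 1) + 4^4 + 1 ↦ 5^(5 + 1) + 5^5 + 1|_5 = 18751 ⇒ 18750
(3) 18750|_5 = 5^(5 + 1) + 5^5 ↦ 6^(6 + 1) + 6^6|_6 = 326592 ⇒ 326591
(4) 326591|_6 = 6^(6 + 1) + 5·6^5 + 5·6^4 + 5·6^3 + 5·6^2 + 5·6 + 5 ↦ 7^(7 + 1) + 5·7^5 + 5·7^4 + 5·7^3 + 5·7^2 + 5·7 + 5|_7 = 5862841 ⇒ 5862840

5536249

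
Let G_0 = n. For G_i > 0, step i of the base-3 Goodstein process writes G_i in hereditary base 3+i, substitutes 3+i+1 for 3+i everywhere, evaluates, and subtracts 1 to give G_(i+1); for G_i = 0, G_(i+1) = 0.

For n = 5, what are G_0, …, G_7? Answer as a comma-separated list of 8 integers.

5, 5, 5, 5, 4, 3, 2, 1

G_0=5  [base 3] 3 + 2  →[3↦4]→  4 + 2 = 6  −1 ⇒ G_1=5
G_1=5  [base 4] 4 + 1  →[4↦5]→  5 + 1 = 6  −1 ⇒ G_2=5
G_2=5  [base 5] 5  →[5↦6]→  6 = 6  −1 ⇒ G_3=5
G_3=5  [base 6] 5  →[6↦7]→  5 = 5  −1 ⇒ G_4=4
G_4=4  [base 7] 4  →[7↦8]→  4 = 4  −1 ⇒ G_5=3
G_5=3  [base 8] 3  →[8↦9]→  3 = 3  −1 ⇒ G_6=2
G_6=2  [base 9] 2  →[9↦10]→  2 = 2  −1 ⇒ G_7=1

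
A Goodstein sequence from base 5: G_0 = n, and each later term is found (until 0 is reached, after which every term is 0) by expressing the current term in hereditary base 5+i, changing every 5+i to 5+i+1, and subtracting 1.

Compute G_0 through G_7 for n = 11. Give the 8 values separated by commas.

11, 12, 13, 13, 13, 13, 13, 13

[0] 11 ≡ 2·5 + 1 (base 5). Lift 6: 13. −1: 12.
[1] 12 ≡ 2·6 (base 6). Lift 7: 14. −1: 13.
[2] 13 ≡ 7 + 6 (base 7). Lift 8: 14. −1: 13.
[3] 13 ≡ 8 + 5 (base 8). Lift 9: 14. −1: 13.
[4] 13 ≡ 9 + 4 (base 9). Lift 10: 14. −1: 13.
[5] 13 ≡ 10 + 3 (base 10). Lift 11: 14. −1: 13.
[6] 13 ≡ 11 + 2 (base 11). Lift 12: 14. −1: 13.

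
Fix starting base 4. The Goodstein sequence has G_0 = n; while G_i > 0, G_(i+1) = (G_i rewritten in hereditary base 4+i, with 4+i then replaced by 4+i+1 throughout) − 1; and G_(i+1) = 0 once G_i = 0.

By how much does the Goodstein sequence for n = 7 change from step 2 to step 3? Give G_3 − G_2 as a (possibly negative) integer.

G_0=7  [base 4] 4 + 3  →[4↦5]→  5 + 3 = 8  −1 ⇒ G_1=7
G_1=7  [base 5] 5 + 2  →[5↦6]→  6 + 2 = 8  −1 ⇒ G_2=7
G_2=7  [base 6] 6 + 1  →[6↦7]→  7 + 1 = 8  −1 ⇒ G_3=7

0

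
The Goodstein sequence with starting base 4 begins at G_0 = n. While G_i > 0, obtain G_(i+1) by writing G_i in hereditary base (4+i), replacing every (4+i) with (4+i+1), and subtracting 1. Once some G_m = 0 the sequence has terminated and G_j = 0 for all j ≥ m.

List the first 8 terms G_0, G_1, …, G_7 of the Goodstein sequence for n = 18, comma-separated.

18, 26, 36, 48, 53, 58, 63, 68

base 4: 18 = 4^2 + 2; at 5: 5^2 + 2 = 27; next = 26
base 5: 26 = 5^2 + 1; at 6: 6^2 + 1 = 37; next = 36
base 6: 36 = 6^2; at 7: 7^2 = 49; next = 48
base 7: 48 = 6·7 + 6; at 8: 6·8 + 6 = 54; next = 53
base 8: 53 = 6·8 + 5; at 9: 6·9 + 5 = 59; next = 58
base 9: 58 = 6·9 + 4; at 10: 6·10 + 4 = 64; next = 63
base 10: 63 = 6·10 + 3; at 11: 6·11 + 3 = 69; next = 68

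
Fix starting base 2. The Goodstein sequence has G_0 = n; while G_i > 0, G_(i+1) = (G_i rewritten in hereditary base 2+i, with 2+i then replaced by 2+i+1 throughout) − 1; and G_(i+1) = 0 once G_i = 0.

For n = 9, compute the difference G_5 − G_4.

2331083

[0] 9 ≡ 2^(2 + 1) + 1 (base 2). Lift 3: 82. −1: 81.
[1] 81 ≡ 3^(3 + 1) (base 3). Lift 4: 1024. −1: 1023.
[2] 1023 ≡ 3·4^4 + 3·4^3 + 3·4^2 + 3·4 + 3 (base 4). Lift 5: 9843. −1: 9842.
[3] 9842 ≡ 3·5^5 + 3·5^3 + 3·5^2 + 3·5 + 2 (base 5). Lift 6: 140744. −1: 140743.
[4] 140743 ≡ 3·6^6 + 3·6^3 + 3·6^2 + 3·6 + 1 (base 6). Lift 7: 2471827. −1: 2471826.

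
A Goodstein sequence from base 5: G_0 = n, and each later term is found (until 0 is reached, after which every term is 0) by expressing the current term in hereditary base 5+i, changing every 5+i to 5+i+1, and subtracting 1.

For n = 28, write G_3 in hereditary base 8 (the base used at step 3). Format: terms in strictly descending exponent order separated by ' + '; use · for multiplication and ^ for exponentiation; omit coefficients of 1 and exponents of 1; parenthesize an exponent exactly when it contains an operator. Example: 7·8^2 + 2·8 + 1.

i=0: 28 = 5^2 + 3 (b=5); 5→6: 6^2 + 3 = 39; 39−1 = 38
i=1: 38 = 6^2 + 2 (b=6); 6→7: 7^2 + 2 = 51; 51−1 = 50
i=2: 50 = 7^2 + 1 (b=7); 7→8: 8^2 + 1 = 65; 65−1 = 64
i=3: 64 = 8^2 (b=8); 8→9: 9^2 = 81; 81−1 = 80

8^2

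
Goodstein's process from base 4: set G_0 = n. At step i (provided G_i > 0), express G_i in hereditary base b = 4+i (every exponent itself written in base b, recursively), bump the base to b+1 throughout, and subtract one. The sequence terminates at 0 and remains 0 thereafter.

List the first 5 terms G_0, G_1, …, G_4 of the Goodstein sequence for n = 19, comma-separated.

19, 27, 37, 49, 63

step 0: 19 = 4^2 + 3; sub 5 for 4: 5^2 + 3; = 28; G_1 = 28−1 = 27
step 1: 27 = 5^2 + 2; sub 6 for 5: 6^2 + 2; = 38; G_2 = 38−1 = 37
step 2: 37 = 6^2 + 1; sub 7 for 6: 7^2 + 1; = 50; G_3 = 50−1 = 49
step 3: 49 = 7^2; sub 8 for 7: 8^2; = 64; G_4 = 64−1 = 63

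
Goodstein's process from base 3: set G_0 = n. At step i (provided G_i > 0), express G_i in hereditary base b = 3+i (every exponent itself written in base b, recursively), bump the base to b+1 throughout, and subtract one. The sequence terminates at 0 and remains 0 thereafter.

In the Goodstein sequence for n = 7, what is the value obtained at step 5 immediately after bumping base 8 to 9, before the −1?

10

G_0=7  [base 3] 2·3 + 1  →[3↦4]→  2·4 + 1 = 9  −1 ⇒ G_1=8
G_1=8  [base 4] 2·4  →[4↦5]→  2·5 = 10  −1 ⇒ G_2=9
G_2=9  [base 5] 5 + 4  →[5↦6]→  6 + 4 = 10  −1 ⇒ G_3=9
G_3=9  [base 6] 6 + 3  →[6↦7]→  7 + 3 = 10  −1 ⇒ G_4=9
G_4=9  [base 7] 7 + 2  →[7↦8]→  8 + 2 = 10  −1 ⇒ G_5=9
G_5=9  [base 8] 8 + 1  →[8↦9]→  9 + 1 = 10  −1 ⇒ G_6=9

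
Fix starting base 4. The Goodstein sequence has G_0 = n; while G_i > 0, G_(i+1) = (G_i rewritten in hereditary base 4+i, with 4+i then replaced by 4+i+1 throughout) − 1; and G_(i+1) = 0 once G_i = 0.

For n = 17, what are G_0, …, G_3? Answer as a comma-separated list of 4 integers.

i=0: 17 = 4^2 + 1 (b=4); 4→5: 5^2 + 1 = 26; 26−1 = 25
i=1: 25 = 5^2 (b=5); 5→6: 6^2 = 36; 36−1 = 35
i=2: 35 = 5·6 + 5 (b=6); 6→7: 5·7 + 5 = 40; 40−1 = 39

17, 25, 35, 39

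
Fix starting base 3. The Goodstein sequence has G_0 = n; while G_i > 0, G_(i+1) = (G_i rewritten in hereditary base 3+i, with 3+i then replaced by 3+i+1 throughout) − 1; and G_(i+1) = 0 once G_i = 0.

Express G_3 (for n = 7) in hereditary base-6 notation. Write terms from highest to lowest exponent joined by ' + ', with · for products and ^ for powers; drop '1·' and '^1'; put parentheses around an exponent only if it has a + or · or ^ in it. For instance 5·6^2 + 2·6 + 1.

i=0: 7 = 2·3 + 1 (b=3); 3→4: 2·4 + 1 = 9; 9−1 = 8
i=1: 8 = 2·4 (b=4); 4→5: 2·5 = 10; 10−1 = 9
i=2: 9 = 5 + 4 (b=5); 5→6: 6 + 4 = 10; 10−1 = 9

6 + 3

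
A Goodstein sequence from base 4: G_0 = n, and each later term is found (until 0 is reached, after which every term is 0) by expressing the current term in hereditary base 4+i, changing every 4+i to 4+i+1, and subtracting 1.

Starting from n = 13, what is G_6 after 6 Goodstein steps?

i=0: 13 = 3·4 + 1 (b=4); 4→5: 3·5 + 1 = 16; 16−1 = 15
i=1: 15 = 3·5 (b=5); 5→6: 3·6 = 18; 18−1 = 17
i=2: 17 = 2·6 + 5 (b=6); 6→7: 2·7 + 5 = 19; 19−1 = 18
i=3: 18 = 2·7 + 4 (b=7); 7→8: 2·8 + 4 = 20; 20−1 = 19
i=4: 19 = 2·8 + 3 (b=8); 8→9: 2·9 + 3 = 21; 21−1 = 20
i=5: 20 = 2·9 + 2 (b=9); 9→10: 2·10 + 2 = 22; 22−1 = 21

21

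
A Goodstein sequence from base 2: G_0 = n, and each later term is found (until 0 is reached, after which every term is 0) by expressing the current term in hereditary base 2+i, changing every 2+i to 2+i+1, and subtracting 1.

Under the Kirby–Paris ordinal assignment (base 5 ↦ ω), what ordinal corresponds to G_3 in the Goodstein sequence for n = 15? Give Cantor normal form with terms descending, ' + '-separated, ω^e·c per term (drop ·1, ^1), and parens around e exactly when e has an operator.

15 —HB2→ 2^(2 + 1) + 2^2 + 2 + 1 —bump→ 3^(3 + 1) + 3^3 + 3 + 1 = 112 —(−1)→ 111
111 —HB3→ 3^(3 + 1) + 3^3 + 3 —bump→ 4^(4 + 1) + 4^4 + 4 = 1284 —(−1)→ 1283
1283 —HB4→ 4^(4 + 1) + 4^4 + 3 —bump→ 5^(5 + 1) + 5^5 + 3 = 18753 —(−1)→ 18752
18752 —HB5→ 5^(5 + 1) + 5^5 + 2 —bump→ 6^(6 + 1) + 6^6 + 2 = 326594 —(−1)→ 326593

ω^(ω + 1) + ω^ω + 2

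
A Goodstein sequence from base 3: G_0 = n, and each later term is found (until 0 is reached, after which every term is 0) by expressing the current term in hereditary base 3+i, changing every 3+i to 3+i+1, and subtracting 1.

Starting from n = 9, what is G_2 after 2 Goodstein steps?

17

i=0: 9 = 3^2 (b=3); 3→4: 4^2 = 16; 16−1 = 15
i=1: 15 = 3·4 + 3 (b=4); 4→5: 3·5 + 3 = 18; 18−1 = 17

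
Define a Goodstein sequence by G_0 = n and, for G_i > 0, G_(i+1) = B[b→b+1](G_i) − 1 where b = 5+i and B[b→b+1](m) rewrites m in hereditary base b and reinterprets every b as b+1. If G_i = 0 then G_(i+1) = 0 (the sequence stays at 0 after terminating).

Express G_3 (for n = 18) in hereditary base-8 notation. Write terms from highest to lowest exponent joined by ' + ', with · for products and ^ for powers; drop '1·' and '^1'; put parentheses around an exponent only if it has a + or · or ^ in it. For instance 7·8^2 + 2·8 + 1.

i=0: 18 = 3·5 + 3 (b=5); 5→6: 3·6 + 3 = 21; 21−1 = 20
i=1: 20 = 3·6 + 2 (b=6); 6→7: 3·7 + 2 = 23; 23−1 = 22
i=2: 22 = 3·7 + 1 (b=7); 7→8: 3·8 + 1 = 25; 25−1 = 24

3·8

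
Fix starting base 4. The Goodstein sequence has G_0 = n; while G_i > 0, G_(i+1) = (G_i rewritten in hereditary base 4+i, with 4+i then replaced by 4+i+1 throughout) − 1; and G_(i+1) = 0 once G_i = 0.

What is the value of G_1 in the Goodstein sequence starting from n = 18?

26

i=0: 18 = 4^2 + 2 (b=4); 4→5: 5^2 + 2 = 27; 27−1 = 26
i=1: 26 = 5^2 + 1 (b=5); 5→6: 6^2 + 1 = 37; 37−1 = 36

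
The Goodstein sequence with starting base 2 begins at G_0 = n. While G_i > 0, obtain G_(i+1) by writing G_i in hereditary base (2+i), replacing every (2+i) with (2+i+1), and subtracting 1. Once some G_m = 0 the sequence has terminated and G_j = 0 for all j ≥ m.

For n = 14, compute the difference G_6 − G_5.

128542131

(0) 14|_2 = 2^(2 + 1) + 2^2 + 2 ↦ 3^(3 + 1) + 3^3 + 3|_3 = 111 ⇒ 110
(1) 110|_3 = 3^(3 + 1) + 3^3 + 2 ↦ 4^(4 + 1) + 4^4 + 2|_4 = 1282 ⇒ 1281
(2) 1281|_4 = 4^(4 + 1) + 4^4 + 1 ↦ 5^(5 + 1) + 5^5 + 1|_5 = 18751 ⇒ 18750
(3) 18750|_5 = 5^(5 + 1) + 5^5 ↦ 6^(6 + 1) + 6^6|_6 = 326592 ⇒ 326591
(4) 326591|_6 = 6^(6 + 1) + 5·6^5 + 5·6^4 + 5·6^3 + 5·6^2 + 5·6 + 5 ↦ 7^(7 + 1) + 5·7^5 + 5·7^4 + 5·7^3 + 5·7^2 + 5·7 + 5|_7 = 5862841 ⇒ 5862840
(5) 5862840|_7 = 7^(7 + 1) + 5·7^5 + 5·7^4 + 5·7^3 + 5·7^2 + 5·7 + 4 ↦ 8^(8 + 1) + 5·8^5 + 5·8^4 + 5·8^3 + 5·8^2 + 5·8 + 4|_8 = 134404972 ⇒ 134404971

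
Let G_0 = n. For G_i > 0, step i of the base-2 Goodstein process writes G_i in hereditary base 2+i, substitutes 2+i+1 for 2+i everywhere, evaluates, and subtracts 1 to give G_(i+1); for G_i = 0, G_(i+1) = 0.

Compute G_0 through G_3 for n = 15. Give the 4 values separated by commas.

G_0 = 15. HB_2(15) = 2^(2 + 1) + 2^2 + 2 + 1. Bump = 112. G_1 = 111.
G_1 = 111. HB_3(111) = 3^(3 + 1) + 3^3 + 3. Bump = 1284. G_2 = 1283.
G_2 = 1283. HB_4(1283) = 4^(4 + 1) + 4^4 + 3. Bump = 18753. G_3 = 18752.

15, 111, 1283, 18752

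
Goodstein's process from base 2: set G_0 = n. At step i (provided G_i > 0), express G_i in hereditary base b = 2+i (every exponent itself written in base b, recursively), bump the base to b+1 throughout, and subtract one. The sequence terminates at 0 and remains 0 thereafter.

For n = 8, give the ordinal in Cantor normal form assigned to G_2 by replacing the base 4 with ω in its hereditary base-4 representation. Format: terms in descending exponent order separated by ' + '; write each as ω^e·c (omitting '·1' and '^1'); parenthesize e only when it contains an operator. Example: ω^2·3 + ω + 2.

ω^ω·2 + ω^2·2 + ω·2 + 1

G_0 = 8. HB_2(8) = 2^(2 + 1). Bump = 81. G_1 = 80.
G_1 = 80. HB_3(80) = 2·3^3 + 2·3^2 + 2·3 + 2. Bump = 554. G_2 = 553.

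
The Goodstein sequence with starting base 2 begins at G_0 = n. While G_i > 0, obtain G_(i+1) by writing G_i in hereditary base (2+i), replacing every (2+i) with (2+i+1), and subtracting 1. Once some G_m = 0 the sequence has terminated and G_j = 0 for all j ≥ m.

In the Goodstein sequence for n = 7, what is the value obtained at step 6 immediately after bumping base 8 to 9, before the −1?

i=0: 7 = 2^2 + 2 + 1 (b=2); 2→3: 3^3 + 3 + 1 = 31; 31−1 = 30
i=1: 30 = 3^3 + 3 (b=3); 3→4: 4^4 + 4 = 260; 260−1 = 259
i=2: 259 = 4^4 + 3 (b=4); 4→5: 5^5 + 3 = 3128; 3128−1 = 3127
i=3: 3127 = 5^5 + 2 (b=5); 5→6: 6^6 + 2 = 46658; 46658−1 = 46657
i=4: 46657 = 6^6 + 1 (b=6); 6→7: 7^7 + 1 = 823544; 823544−1 = 823543
i=5: 823543 = 7^7 (b=7); 7→8: 8^8 = 16777216; 16777216−1 = 16777215
i=6: 16777215 = 7·8^7 + 7·8^6 + 7·8^5 + 7·8^4 + 7·8^3 + 7·8^2 + 7·8 + 7 (b=8); 8→9: 7·9^7 + 7·9^6 + 7·9^5 + 7·9^4 + 7·9^3 + 7·9^2 + 7·9 + 7 = 37665880; 37665880−1 = 37665879

37665880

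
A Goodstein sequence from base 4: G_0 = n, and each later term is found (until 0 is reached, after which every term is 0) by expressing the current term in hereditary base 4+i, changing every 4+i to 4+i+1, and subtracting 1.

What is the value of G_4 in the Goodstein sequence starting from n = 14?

21

G_0 = 14. HB_4(14) = 3·4 + 2. Bump = 17. G_1 = 16.
G_1 = 16. HB_5(16) = 3·5 + 1. Bump = 19. G_2 = 18.
G_2 = 18. HB_6(18) = 3·6. Bump = 21. G_3 = 20.
G_3 = 20. HB_7(20) = 2·7 + 6. Bump = 22. G_4 = 21.
G_4 = 21. HB_8(21) = 2·8 + 5. Bump = 23. G_5 = 22.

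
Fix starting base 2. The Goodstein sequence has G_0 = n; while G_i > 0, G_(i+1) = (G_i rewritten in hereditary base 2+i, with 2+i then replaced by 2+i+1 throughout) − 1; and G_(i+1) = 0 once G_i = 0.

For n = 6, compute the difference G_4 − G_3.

i=0: 6 = 2^2 + 2 (b=2); 2→3: 3^3 + 3 = 30; 30−1 = 29
i=1: 29 = 3^3 + 2 (b=3); 3→4: 4^4 + 2 = 258; 258−1 = 257
i=2: 257 = 4^4 + 1 (b=4); 4→5: 5^5 + 1 = 3126; 3126−1 = 3125
i=3: 3125 = 5^5 (b=5); 5→6: 6^6 = 46656; 46656−1 = 46655

43530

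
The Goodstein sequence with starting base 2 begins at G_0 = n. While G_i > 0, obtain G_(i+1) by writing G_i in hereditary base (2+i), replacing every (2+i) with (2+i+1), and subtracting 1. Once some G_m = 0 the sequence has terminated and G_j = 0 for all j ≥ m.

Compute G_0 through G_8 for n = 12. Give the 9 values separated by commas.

12, 107, 1065, 15685, 280019, 5764910, 134217867, 3486784574, 100000000211

G_0 = 12. HB_2(12) = 2^(2 + 1) + 2^2. Bump = 108. G_1 = 107.
G_1 = 107. HB_3(107) = 3^(3 + 1) + 2·3^2 + 2·3 + 2. Bump = 1066. G_2 = 1065.
G_2 = 1065. HB_4(1065) = 4^(4 + 1) + 2·4^2 + 2·4 + 1. Bump = 15686. G_3 = 15685.
G_3 = 15685. HB_5(15685) = 5^(5 + 1) + 2·5^2 + 2·5. Bump = 280020. G_4 = 280019.
G_4 = 280019. HB_6(280019) = 6^(6 + 1) + 2·6^2 + 6 + 5. Bump = 5764911. G_5 = 5764910.
G_5 = 5764910. HB_7(5764910) = 7^(7 + 1) + 2·7^2 + 7 + 4. Bump = 134217868. G_6 = 134217867.
G_6 = 134217867. HB_8(134217867) = 8^(8 + 1) + 2·8^2 + 8 + 3. Bump = 3486784575. G_7 = 3486784574.
G_7 = 3486784574. HB_9(3486784574) = 9^(9 + 1) + 2·9^2 + 9 + 2. Bump = 100000000212. G_8 = 100000000211.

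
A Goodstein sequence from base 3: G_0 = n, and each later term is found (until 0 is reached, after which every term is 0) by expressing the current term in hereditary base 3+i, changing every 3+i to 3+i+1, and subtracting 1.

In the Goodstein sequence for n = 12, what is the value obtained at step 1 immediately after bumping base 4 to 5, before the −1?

28

(0) 12|_3 = 3^2 + 3 ↦ 4^2 + 4|_4 = 20 ⇒ 19
(1) 19|_4 = 4^2 + 3 ↦ 5^2 + 3|_5 = 28 ⇒ 27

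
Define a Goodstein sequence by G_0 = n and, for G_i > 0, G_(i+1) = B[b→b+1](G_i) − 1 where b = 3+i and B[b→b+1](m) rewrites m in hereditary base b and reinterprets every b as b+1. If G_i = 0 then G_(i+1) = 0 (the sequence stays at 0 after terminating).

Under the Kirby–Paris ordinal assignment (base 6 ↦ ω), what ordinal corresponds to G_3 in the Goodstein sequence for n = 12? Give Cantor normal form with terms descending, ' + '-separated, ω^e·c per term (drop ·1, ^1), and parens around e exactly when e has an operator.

base 3: 12 = 3^2 + 3; at 4: 4^2 + 4 = 20; next = 19
base 4: 19 = 4^2 + 3; at 5: 5^2 + 3 = 28; next = 27
base 5: 27 = 5^2 + 2; at 6: 6^2 + 2 = 38; next = 37

ω^2 + 1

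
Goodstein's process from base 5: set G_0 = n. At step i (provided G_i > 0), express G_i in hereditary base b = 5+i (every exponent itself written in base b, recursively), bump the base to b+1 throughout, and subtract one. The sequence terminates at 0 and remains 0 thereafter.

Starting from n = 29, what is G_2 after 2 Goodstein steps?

51

base 5: 29 = 5^2 + 4; at 6: 6^2 + 4 = 40; next = 39
base 6: 39 = 6^2 + 3; at 7: 7^2 + 3 = 52; next = 51
base 7: 51 = 7^2 + 2; at 8: 8^2 + 2 = 66; next = 65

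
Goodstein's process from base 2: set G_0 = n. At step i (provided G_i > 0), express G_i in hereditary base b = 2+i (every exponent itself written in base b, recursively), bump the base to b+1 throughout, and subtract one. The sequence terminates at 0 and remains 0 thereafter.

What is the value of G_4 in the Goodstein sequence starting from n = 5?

775

5 —HB2→ 2^2 + 1 —bump→ 3^3 + 1 = 28 —(−1)→ 27
27 —HB3→ 3^3 —bump→ 4^4 = 256 —(−1)→ 255
255 —HB4→ 3·4^3 + 3·4^2 + 3·4 + 3 —bump→ 3·5^3 + 3·5^2 + 3·5 + 3 = 468 —(−1)→ 467
467 —HB5→ 3·5^3 + 3·5^2 + 3·5 + 2 —bump→ 3·6^3 + 3·6^2 + 3·6 + 2 = 776 —(−1)→ 775
775 —HB6→ 3·6^3 + 3·6^2 + 3·6 + 1 —bump→ 3·7^3 + 3·7^2 + 3·7 + 1 = 1198 —(−1)→ 1197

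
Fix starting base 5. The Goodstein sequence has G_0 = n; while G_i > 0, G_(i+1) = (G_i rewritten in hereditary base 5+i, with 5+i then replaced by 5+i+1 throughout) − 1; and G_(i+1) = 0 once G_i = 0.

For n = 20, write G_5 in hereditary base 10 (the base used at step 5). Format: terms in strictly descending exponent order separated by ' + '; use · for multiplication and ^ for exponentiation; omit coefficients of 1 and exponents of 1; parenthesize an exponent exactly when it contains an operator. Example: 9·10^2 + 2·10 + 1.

step 0: 20 = 4·5; sub 6 for 5: 4·6; = 24; G_1 = 24−1 = 23
step 1: 23 = 3·6 + 5; sub 7 for 6: 3·7 + 5; = 26; G_2 = 26−1 = 25
step 2: 25 = 3·7 + 4; sub 8 for 7: 3·8 + 4; = 28; G_3 = 28−1 = 27
step 3: 27 = 3·8 + 3; sub 9 for 8: 3·9 + 3; = 30; G_4 = 30−1 = 29
step 4: 29 = 3·9 + 2; sub 10 for 9: 3·10 + 2; = 32; G_5 = 32−1 = 31
step 5: 31 = 3·10 + 1; sub 11 for 10: 3·11 + 1; = 34; G_6 = 34−1 = 33

3·10 + 1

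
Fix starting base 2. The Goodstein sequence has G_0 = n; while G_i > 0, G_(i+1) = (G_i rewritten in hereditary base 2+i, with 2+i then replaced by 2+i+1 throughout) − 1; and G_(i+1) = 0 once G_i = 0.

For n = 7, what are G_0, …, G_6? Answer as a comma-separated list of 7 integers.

G_0=7  [base 2] 2^2 + 2 + 1  →[2↦3]→  3^3 + 3 + 1 = 31  −1 ⇒ G_1=30
G_1=30  [base 3] 3^3 + 3  →[3↦4]→  4^4 + 4 = 260  −1 ⇒ G_2=259
G_2=259  [base 4] 4^4 + 3  →[4↦5]→  5^5 + 3 = 3128  −1 ⇒ G_3=3127
G_3=3127  [base 5] 5^5 + 2  →[5↦6]→  6^6 + 2 = 46658  −1 ⇒ G_4=46657
G_4=46657  [base 6] 6^6 + 1  →[6↦7]→  7^7 + 1 = 823544  −1 ⇒ G_5=823543
G_5=823543  [base 7] 7^7  →[7↦8]→  8^8 = 16777216  −1 ⇒ G_6=16777215

7, 30, 259, 3127, 46657, 823543, 16777215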